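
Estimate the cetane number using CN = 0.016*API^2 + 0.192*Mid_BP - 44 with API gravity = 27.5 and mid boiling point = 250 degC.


CN = 0.016 * 27.5^2 + 0.192 * 250 - 44
CN = 12.1 + 48 - 44 = 16.1

16.1


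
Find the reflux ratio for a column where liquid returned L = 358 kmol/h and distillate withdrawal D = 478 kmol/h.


Reflux ratio definition: R = L / D (liquid returned / distillate withdrawn)
L = 358 kmol/h, D = 478 kmol/h
R = 358 / 478 = 0.7490

0.7490


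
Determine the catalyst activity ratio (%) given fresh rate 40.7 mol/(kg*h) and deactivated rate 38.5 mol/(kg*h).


Activity (%) = (rate_used / rate_fresh) * 100
rate_used = 38.5, rate_fresh = 40.7
= (38.5 / 40.7) * 100
= 0.9459 * 100 = 94.59

94.59 %


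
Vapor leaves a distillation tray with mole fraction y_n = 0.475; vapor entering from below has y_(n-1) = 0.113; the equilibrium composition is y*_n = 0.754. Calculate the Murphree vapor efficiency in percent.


Murphree vapor efficiency: EMV = (y_n - y_(n-1)) / (y*_n - y_(n-1)) * 100
EMV = (0.475 - 0.113) / (0.754 - 0.113) * 100 = 0.362 / 0.641 * 100 = 56.47

56.47 %


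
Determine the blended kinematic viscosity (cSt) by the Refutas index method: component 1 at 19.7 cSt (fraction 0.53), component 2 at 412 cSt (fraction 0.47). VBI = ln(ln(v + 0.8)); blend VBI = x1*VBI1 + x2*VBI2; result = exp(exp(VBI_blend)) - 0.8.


Refutas method: VBN_i = 14.534*ln(ln(visc_i + 0.8)) + 10.975, blended linearly by mass fraction; since VBN is linear in VBI_i = ln(ln(visc_i + 0.8)) and the fractions sum to 1, blend VBI directly: visc = exp(exp(VBI_blend)) - 0.8
VBI_1 = ln(ln(19.7 + 0.8)) = 1.1054
VBI_2 = ln(ln(412 + 0.8)) = 1.79558
VBI_blend = 0.53 * 1.1054 + 0.47 * 1.79558 = 1.42978
visc_blend = exp(exp(1.42978)) - 0.8 = 64.42

64.42 cSt


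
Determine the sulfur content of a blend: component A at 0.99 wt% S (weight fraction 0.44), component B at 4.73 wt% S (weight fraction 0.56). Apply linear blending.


Linear sulfur blending: S_blend = x1*S1 + x2*S2
Contribution 1: 0.44 * 0.99 = 0.4356 wt%
Contribution 2: 0.56 * 4.73 = 2.6488 wt%
S_blend = 0.4356 + 2.6488 = 3.0844

3.0844 wt%


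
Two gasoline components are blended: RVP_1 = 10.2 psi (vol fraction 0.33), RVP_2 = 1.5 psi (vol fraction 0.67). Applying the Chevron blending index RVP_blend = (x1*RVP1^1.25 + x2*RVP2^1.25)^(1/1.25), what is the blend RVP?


Chevron index: RVP_blend = (sum xi*RVPi^1.25)^(1/1.25)
RVP^1.25 terms: 0.33 * 10.2^1.25 + 0.67 * 1.5^1.25 = 7.12761
RVP_blend = 7.12761^(1/1.25) = 4.812

4.812 psi


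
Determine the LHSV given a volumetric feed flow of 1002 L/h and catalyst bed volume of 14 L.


LHSV = volumetric feed rate / catalyst volume
= 1002 L/h / 14 L
= 71.57 h^-1

71.57 h^-1


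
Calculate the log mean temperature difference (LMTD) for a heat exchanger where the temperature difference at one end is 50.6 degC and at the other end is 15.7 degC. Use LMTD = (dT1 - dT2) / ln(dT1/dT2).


LMTD = (dT1 - dT2) / ln(dT1/dT2)
= (50.6 - 15.7) / ln(50.6 / 15.7) = 34.9 / 1.17029 = 29.82

29.82 degC


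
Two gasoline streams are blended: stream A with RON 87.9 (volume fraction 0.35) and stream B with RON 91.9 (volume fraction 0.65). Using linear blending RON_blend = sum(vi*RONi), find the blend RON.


Linear blending: RON_blend = sum(vi * RONi)
Contribution 1: 0.35 * 87.9 = 30.765
Contribution 2: 0.65 * 91.9 = 59.735
RON_blend = 30.765 + 59.735 = 90.5

90.5


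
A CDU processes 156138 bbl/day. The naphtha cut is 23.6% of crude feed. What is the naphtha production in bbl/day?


Crude throughput = 156138 bbl/day
Fraction yield = 23.6%
yield = throughput * fraction / 100
yield = 156138 * 23.6 / 100 = 36848.568

36848.568 bbl/day


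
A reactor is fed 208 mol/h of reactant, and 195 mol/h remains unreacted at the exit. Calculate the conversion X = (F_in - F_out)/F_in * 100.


X = (F_in - F_out) / F_in * 100
Moles reacted = 208 - 195 = 13
X = 13 / 208 * 100
= 0.06250 * 100
= 6.250 %

6.250 %


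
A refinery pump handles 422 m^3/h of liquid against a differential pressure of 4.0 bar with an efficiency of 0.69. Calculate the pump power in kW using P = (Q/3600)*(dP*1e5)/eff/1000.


Q = 422 / 3600 = 0.117222 m^3/s
P = 0.117222 * (4.0 * 1e5) / 0.69 / 1000 = 67.95

67.95 kW


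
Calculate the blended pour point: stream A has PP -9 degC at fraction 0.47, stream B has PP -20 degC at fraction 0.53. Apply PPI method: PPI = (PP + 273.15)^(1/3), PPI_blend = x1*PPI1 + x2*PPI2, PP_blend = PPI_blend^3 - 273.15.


PPI_1 = (-9 + 273.15)^(1/3) = 6.416283
PPI_2 = (-20 + 273.15)^(1/3) = 6.325953
PPI_blend = 0.47 * 6.416283 + 0.53 * 6.325953 = 6.368408
PP_blend = 6.368408^3 - 273.15 = 258.2811 - 273.15 = -14.87

-14.87 degC


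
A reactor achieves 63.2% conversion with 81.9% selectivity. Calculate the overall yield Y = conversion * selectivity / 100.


Overall yield = conversion (%) * selectivity (%) / 100
Conversion = 63.2%, Selectivity = 81.9%
Y = 63.2 * 81.9 / 100
= 51.7608 %

51.7608 %


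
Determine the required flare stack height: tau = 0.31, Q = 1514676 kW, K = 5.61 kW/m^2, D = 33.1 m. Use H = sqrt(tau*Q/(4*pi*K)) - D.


tau*Q/(4*pi*K) = 0.31 * 1514676 / (4 * pi * 5.61) = 6660.53
sqrt(6660.53) = 81.6121
H = 81.6121 - 33.1 = 48.51

48.51 m


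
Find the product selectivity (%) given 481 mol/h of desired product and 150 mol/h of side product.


Selectivity = desired / (desired + undesired) * 100
Total products = 481 + 150 = 631 mol/h
S = 481 / 631 * 100
= 0.7623 * 100
= 76.23 %

76.23 %


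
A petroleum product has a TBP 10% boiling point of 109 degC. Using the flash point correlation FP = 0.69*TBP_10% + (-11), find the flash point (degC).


FP = 0.69 * 109 + (-11) = 64.21

64.21 degC


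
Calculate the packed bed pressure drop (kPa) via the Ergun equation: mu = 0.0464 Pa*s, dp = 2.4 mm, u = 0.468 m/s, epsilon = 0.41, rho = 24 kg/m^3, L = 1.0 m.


dp = 2.4 mm = 0.0024 m
Viscous term = 150*0.0464*0.468*(1-0.41)^2 / (0.0024^2*0.41^3) = 2856180
Inertial term = 1.75*24*0.468^2*(1-0.41) / (0.0024*0.41^3) = 32811.8
dP/L = 2856180 + 32811.8 = 2888990 Pa/m
dP = 2888990 * 1.0 / 1000 = 2889 kPa

2889 kPa


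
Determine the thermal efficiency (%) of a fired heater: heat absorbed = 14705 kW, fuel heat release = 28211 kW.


Furnace efficiency = Q_absorbed / Q_fuel * 100
= 14705 / 28211 * 100 = 52.13

52.13 %


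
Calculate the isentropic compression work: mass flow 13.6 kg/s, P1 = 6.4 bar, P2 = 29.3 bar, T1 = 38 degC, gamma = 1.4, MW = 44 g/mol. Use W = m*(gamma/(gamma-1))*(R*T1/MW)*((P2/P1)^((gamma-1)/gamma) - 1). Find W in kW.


Isentropic work: W = m*(gamma/(gamma-1))*(R*T1/MW)*((P2/P1)^((gamma-1)/gamma) - 1)
T1 = 38 + 273.15 = 311.15 K
Pressure ratio = 29.3 / 6.4 = 4.57812
Exponent = (1.4 - 1)/1.4 = 0.285714
(P2/P1)^exp - 1 = 4.57812^0.285714 - 1 = 0.544428
W = 13.6 * 1.4 / 0.4 * 8.314 * 311.15 / 44 * 0.544428 = 1524

1524 kW


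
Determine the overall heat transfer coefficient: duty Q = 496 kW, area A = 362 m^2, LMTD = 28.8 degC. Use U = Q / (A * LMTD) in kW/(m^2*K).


From Q = U*A*LMTD, U = Q / (A * LMTD)
U = 496 / (362 * 28.8) = 496 / 10425.6 = 0.04758

0.04758 kW/(m^2*K)


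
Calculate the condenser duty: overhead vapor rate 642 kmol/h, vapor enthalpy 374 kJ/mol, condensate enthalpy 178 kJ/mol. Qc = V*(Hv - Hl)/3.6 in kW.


Qc = 642 * (374 - 178) / 3.6 = 642 * 196 / 3.6 = 34950

34950 kW


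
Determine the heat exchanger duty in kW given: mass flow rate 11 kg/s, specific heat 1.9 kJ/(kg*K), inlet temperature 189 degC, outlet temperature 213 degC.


Q = m_dot * cp * delta_T
delta_T = 213 - 189 = 24 K
Q = 11 * 1.9 * 24
= 20.9 * 24
= 501.6 kW

501.6 kW


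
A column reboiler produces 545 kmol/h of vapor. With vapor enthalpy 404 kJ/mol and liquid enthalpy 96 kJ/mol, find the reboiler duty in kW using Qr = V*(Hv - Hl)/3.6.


Qr = 545 * (404 - 96) / 3.6 = 545 * 308 / 3.6 = 46630

46630 kW


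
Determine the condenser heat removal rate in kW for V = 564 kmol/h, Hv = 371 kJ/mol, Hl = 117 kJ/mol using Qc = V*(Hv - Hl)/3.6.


Qc = 564 * (371 - 117) / 3.6 = 564 * 254 / 3.6 = 39790

39790 kW


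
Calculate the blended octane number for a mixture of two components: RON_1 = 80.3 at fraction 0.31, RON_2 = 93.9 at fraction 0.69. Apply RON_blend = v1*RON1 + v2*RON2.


Linear blending: RON_blend = sum(vi * RONi)
Contribution 1: 0.31 * 80.3 = 24.893
Contribution 2: 0.69 * 93.9 = 64.791
RON_blend = 24.893 + 64.791 = 89.684

89.684


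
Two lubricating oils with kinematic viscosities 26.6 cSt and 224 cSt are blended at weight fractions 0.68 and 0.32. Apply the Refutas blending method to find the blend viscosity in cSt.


Refutas method: VBN_i = 14.534*ln(ln(visc_i + 0.8)) + 10.975, blended linearly by mass fraction; since VBN is linear in VBI_i = ln(ln(visc_i + 0.8)) and the fractions sum to 1, blend VBI directly: visc = exp(exp(VBI_blend)) - 0.8
VBI_1 = ln(ln(26.6 + 0.8)) = 1.19711
VBI_2 = ln(ln(224 + 0.8)) = 1.68921
VBI_blend = 0.68 * 1.19711 + 0.32 * 1.68921 = 1.35458
visc_blend = exp(exp(1.35458)) - 0.8 = 47.39

47.39 cSt


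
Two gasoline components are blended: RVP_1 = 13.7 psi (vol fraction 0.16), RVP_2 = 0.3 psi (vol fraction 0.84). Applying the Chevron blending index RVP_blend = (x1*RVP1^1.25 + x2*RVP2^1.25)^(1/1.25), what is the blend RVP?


Chevron index: RVP_blend = (sum xi*RVPi^1.25)^(1/1.25)
RVP^1.25 terms: 0.16 * 13.7^1.25 + 0.84 * 0.3^1.25 = 4.40367
RVP_blend = 4.40367^(1/1.25) = 3.274

3.274 psi


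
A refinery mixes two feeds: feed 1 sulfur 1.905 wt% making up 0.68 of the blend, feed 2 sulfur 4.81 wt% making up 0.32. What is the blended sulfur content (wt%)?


Linear sulfur blending: S_blend = x1*S1 + x2*S2
Contribution 1: 0.68 * 1.905 = 1.2954 wt%
Contribution 2: 0.32 * 4.81 = 1.5392 wt%
S_blend = 1.2954 + 1.5392 = 2.8346

2.8346 wt%


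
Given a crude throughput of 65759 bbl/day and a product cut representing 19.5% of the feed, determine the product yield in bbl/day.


Crude throughput = 65759 bbl/day
Fraction yield = 19.5%
yield = throughput * fraction / 100
yield = 65759 * 19.5 / 100 = 12823.005

12823.005 bbl/day


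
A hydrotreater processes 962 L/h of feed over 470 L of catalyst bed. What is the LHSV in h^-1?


LHSV = volumetric feed rate / catalyst volume
= 962 L/h / 470 L
= 2.047 h^-1

2.047 h^-1


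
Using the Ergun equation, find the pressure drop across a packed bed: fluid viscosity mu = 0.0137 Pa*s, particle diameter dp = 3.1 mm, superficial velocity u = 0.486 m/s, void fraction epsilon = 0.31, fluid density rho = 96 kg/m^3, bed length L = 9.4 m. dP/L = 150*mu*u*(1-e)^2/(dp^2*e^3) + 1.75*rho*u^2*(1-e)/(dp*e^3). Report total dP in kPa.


dp = 3.1 mm = 0.0031 m
Viscous term = 150*0.0137*0.486*(1-0.31)^2 / (0.0031^2*0.31^3) = 1660880
Inertial term = 1.75*96*0.486^2*(1-0.31) / (0.0031*0.31^3) = 296472
dP/L = 1660880 + 296472 = 1957350 Pa/m
dP = 1957350 * 9.4 / 1000 = 18400 kPa

18400 kPa


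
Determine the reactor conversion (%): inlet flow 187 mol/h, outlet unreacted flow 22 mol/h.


X = (F_in - F_out) / F_in * 100
Moles reacted = 187 - 22 = 165
X = 165 / 187 * 100
= 0.8824 * 100
= 88.24 %

88.24 %


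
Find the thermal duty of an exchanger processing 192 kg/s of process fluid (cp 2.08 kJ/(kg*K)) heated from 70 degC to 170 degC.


Q = m_dot * cp * delta_T
delta_T = 170 - 70 = 100 K
Q = 192 * 2.08 * 100
= 399.36 * 100
= 39936 kW

39936 kW


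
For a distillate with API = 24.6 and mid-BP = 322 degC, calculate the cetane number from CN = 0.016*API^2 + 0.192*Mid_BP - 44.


CN = 0.016 * 24.6^2 + 0.192 * 322 - 44
CN = 9.68256 + 61.824 - 44 = 27.50656

27.50656


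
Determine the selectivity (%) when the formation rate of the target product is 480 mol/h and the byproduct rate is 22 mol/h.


Selectivity = desired / (desired + undesired) * 100
Total products = 480 + 22 = 502 mol/h
S = 480 / 502 * 100
= 0.9562 * 100
= 95.62 %

95.62 %


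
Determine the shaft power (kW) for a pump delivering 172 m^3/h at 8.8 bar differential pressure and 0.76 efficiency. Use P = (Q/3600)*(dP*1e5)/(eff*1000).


Q = 172 / 3600 = 0.0477778 m^3/s
P = 0.0477778 * (8.8 * 1e5) / 0.76 / 1000 = 55.32

55.32 kW


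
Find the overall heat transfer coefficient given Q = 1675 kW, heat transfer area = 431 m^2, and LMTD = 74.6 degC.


From Q = U*A*LMTD, U = Q / (A * LMTD)
U = 1675 / (431 * 74.6) = 1675 / 32152.6 = 0.05210

0.05210 kW/(m^2*K)


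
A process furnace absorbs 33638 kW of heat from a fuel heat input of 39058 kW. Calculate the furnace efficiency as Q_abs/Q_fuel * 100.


Furnace efficiency = Q_absorbed / Q_fuel * 100
= 33638 / 39058 * 100 = 86.12

86.12 %


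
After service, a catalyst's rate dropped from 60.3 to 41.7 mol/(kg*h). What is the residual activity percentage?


Activity (%) = (rate_used / rate_fresh) * 100
rate_used = 41.7, rate_fresh = 60.3
= (41.7 / 60.3) * 100
= 0.6915 * 100 = 69.15

69.15 %


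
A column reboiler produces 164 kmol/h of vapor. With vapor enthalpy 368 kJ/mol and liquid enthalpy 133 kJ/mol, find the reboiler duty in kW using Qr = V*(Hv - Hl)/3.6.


Qr = 164 * (368 - 133) / 3.6 = 164 * 235 / 3.6 = 10710

10710 kW


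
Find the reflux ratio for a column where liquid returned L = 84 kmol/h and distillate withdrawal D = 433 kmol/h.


Reflux ratio definition: R = L / D (liquid returned / distillate withdrawn)
L = 84 kmol/h, D = 433 kmol/h
R = 84 / 433 = 0.1940

0.1940


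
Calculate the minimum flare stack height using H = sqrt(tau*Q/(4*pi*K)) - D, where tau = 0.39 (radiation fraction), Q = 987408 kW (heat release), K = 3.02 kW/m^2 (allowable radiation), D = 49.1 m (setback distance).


tau*Q/(4*pi*K) = 0.39 * 987408 / (4 * pi * 3.02) = 10147.2
sqrt(10147.2) = 100.733
H = 100.733 - 49.1 = 51.63

51.63 m


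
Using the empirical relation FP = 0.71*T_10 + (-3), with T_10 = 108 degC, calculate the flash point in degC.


FP = 0.71 * 108 + (-3) = 73.68

73.68 degC


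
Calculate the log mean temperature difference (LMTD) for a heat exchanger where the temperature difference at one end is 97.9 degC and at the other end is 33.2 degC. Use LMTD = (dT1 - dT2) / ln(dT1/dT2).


LMTD = (dT1 - dT2) / ln(dT1/dT2)
= (97.9 - 33.2) / ln(97.9 / 33.2) = 64.7 / 1.0814 = 59.83

59.83 degC


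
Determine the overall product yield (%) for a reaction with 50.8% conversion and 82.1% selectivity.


Overall yield = conversion (%) * selectivity (%) / 100
Conversion = 50.8%, Selectivity = 82.1%
Y = 50.8 * 82.1 / 100
= 41.7068 %

41.7068 %


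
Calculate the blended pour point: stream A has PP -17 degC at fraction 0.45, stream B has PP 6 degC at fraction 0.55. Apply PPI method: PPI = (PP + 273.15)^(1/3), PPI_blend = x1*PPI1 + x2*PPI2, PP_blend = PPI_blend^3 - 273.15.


PPI_1 = (-17 + 273.15)^(1/3) = 6.350844
PPI_2 = (6 + 273.15)^(1/3) = 6.535506
PPI_blend = 0.45 * 6.350844 + 0.55 * 6.535506 = 6.452408
PP_blend = 6.452408^3 - 273.15 = 268.6368 - 273.15 = -4.51

-4.51 degC


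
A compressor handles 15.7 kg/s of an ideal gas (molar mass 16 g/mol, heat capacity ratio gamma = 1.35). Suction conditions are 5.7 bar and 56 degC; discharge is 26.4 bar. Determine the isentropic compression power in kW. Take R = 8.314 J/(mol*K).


Isentropic work: W = m*(gamma/(gamma-1))*(R*T1/MW)*((P2/P1)^((gamma-1)/gamma) - 1)
T1 = 56 + 273.15 = 329.15 K
Pressure ratio = 26.4 / 5.7 = 4.63158
Exponent = (1.35 - 1)/1.35 = 0.259259
(P2/P1)^exp - 1 = 4.63158^0.259259 - 1 = 0.487977
W = 15.7 * 1.35 / 0.35 * 8.314 * 329.15 / 16 * 0.487977 = 5054

5054 kW


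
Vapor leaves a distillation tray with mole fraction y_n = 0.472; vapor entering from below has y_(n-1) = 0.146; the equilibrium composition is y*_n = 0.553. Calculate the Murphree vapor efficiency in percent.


Murphree vapor efficiency: EMV = (y_n - y_(n-1)) / (y*_n - y_(n-1)) * 100
EMV = (0.472 - 0.146) / (0.553 - 0.146) * 100 = 0.326 / 0.407 * 100 = 80.10

80.10 %


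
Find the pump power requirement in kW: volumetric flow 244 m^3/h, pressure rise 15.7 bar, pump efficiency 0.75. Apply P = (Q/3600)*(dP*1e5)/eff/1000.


Q = 244 / 3600 = 0.0677778 m^3/s
P = 0.0677778 * (15.7 * 1e5) / 0.75 / 1000 = 141.9

141.9 kW


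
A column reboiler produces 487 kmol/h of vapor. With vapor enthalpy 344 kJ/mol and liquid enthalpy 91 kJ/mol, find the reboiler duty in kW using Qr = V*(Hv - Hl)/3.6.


Qr = 487 * (344 - 91) / 3.6 = 487 * 253 / 3.6 = 34230

34230 kW


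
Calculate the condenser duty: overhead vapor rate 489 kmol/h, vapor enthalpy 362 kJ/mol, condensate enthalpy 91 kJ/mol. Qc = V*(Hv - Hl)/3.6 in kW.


Qc = 489 * (362 - 91) / 3.6 = 489 * 271 / 3.6 = 36810

36810 kW


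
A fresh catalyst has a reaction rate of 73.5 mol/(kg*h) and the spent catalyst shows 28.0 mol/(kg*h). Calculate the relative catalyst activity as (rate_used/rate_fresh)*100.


Activity (%) = (rate_used / rate_fresh) * 100
rate_used = 28.0, rate_fresh = 73.5
= (28.0 / 73.5) * 100
= 0.3810 * 100 = 38.10

38.10 %


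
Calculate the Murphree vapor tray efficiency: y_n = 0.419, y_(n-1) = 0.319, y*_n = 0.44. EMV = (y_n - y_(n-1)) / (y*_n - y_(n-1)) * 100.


Murphree vapor efficiency: EMV = (y_n - y_(n-1)) / (y*_n - y_(n-1)) * 100
EMV = (0.419 - 0.319) / (0.44 - 0.319) * 100 = 0.1 / 0.121 * 100 = 82.64

82.64 %


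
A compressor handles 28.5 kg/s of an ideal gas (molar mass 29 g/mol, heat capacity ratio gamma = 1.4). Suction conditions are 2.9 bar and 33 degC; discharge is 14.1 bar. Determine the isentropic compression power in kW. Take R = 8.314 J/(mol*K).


Isentropic work: W = m*(gamma/(gamma-1))*(R*T1/MW)*((P2/P1)^((gamma-1)/gamma) - 1)
T1 = 33 + 273.15 = 306.15 K
Pressure ratio = 14.1 / 2.9 = 4.86207
Exponent = (1.4 - 1)/1.4 = 0.285714
(P2/P1)^exp - 1 = 4.86207^0.285714 - 1 = 0.571211
W = 28.5 * 1.4 / 0.4 * 8.314 * 306.15 / 29 * 0.571211 = 5001

5001 kW


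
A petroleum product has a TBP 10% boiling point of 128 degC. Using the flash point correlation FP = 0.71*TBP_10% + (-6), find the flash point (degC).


FP = 0.71 * 128 + (-6) = 84.88

84.88 degC


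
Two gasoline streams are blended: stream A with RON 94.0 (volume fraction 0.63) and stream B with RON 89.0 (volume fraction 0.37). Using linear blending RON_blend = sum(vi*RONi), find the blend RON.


Linear blending: RON_blend = sum(vi * RONi)
Contribution 1: 0.63 * 94.0 = 59.22
Contribution 2: 0.37 * 89.0 = 32.93
RON_blend = 59.22 + 32.93 = 92.15

92.15


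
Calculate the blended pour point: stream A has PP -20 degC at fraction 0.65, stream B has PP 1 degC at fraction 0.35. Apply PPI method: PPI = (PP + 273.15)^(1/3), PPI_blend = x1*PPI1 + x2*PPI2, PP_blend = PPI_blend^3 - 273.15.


PPI_1 = (-20 + 273.15)^(1/3) = 6.325953
PPI_2 = (1 + 273.15)^(1/3) = 6.49625
PPI_blend = 0.65 * 6.325953 + 0.35 * 6.49625 = 6.385557
PP_blend = 6.385557^3 - 273.15 = 260.3732 - 273.15 = -12.78

-12.78 degC


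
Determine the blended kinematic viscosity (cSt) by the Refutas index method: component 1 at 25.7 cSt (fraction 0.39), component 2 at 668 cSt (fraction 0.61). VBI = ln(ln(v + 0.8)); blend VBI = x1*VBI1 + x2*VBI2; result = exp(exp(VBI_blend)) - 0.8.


Refutas method: VBN_i = 14.534*ln(ln(visc_i + 0.8)) + 10.975, blended linearly by mass fraction; since VBN is linear in VBI_i = ln(ln(visc_i + 0.8)) and the fractions sum to 1, blend VBI directly: visc = exp(exp(VBI_blend)) - 0.8
VBI_1 = ln(ln(25.7 + 0.8)) = 1.18697
VBI_2 = ln(ln(668 + 0.8)) = 1.87265
VBI_blend = 0.39 * 1.18697 + 0.61 * 1.87265 = 1.60523
visc_blend = exp(exp(1.60523)) - 0.8 = 144.5

144.5 cSt


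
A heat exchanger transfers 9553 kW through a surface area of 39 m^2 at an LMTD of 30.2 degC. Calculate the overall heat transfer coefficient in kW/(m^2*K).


From Q = U*A*LMTD, U = Q / (A * LMTD)
U = 9553 / (39 * 30.2) = 9553 / 1177.8 = 8.111

8.111 kW/(m^2*K)


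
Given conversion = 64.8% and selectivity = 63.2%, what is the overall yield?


Overall yield = conversion (%) * selectivity (%) / 100
Conversion = 64.8%, Selectivity = 63.2%
Y = 64.8 * 63.2 / 100
= 40.9536 %

40.9536 %


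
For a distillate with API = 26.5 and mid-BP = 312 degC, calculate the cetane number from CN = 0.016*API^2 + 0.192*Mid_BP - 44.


CN = 0.016 * 26.5^2 + 0.192 * 312 - 44
CN = 11.236 + 59.904 - 44 = 27.14

27.14


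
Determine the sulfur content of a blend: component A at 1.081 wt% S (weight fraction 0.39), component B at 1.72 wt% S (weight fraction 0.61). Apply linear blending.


Linear sulfur blending: S_blend = x1*S1 + x2*S2
Contribution 1: 0.39 * 1.081 = 0.42159 wt%
Contribution 2: 0.61 * 1.72 = 1.0492 wt%
S_blend = 0.42159 + 1.0492 = 1.47079

1.47079 wt%


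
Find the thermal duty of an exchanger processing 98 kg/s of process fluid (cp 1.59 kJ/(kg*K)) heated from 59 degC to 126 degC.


Q = m_dot * cp * delta_T
delta_T = 126 - 59 = 67 K
Q = 98 * 1.59 * 67
= 155.82 * 67
= 10439.94 kW

10439.94 kW


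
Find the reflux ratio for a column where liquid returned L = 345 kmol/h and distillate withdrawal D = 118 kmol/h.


Reflux ratio definition: R = L / D (liquid returned / distillate withdrawn)
L = 345 kmol/h, D = 118 kmol/h
R = 345 / 118 = 2.924

2.924


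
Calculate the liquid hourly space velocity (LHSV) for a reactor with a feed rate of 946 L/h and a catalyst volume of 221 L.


LHSV = volumetric feed rate / catalyst volume
= 946 L/h / 221 L
= 4.281 h^-1

4.281 h^-1


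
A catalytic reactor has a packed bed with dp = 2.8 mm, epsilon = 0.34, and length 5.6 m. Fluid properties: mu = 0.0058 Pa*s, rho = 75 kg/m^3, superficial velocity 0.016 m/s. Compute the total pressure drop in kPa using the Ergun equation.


dp = 2.8 mm = 0.0028 m
Viscous term = 150*0.0058*0.016*(1-0.34)^2 / (0.0028^2*0.34^3) = 19677.7
Inertial term = 1.75*75*0.016^2*(1-0.34) / (0.0028*0.34^3) = 201.506
dP/L = 19677.7 + 201.506 = 19879.2 Pa/m
dP = 19879.2 * 5.6 / 1000 = 111.3 kPa

111.3 kPa


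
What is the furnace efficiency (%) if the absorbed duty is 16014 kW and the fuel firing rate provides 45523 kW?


Furnace efficiency = Q_absorbed / Q_fuel * 100
= 16014 / 45523 * 100 = 35.18

35.18 %


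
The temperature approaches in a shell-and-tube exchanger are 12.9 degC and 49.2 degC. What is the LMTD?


LMTD = (dT1 - dT2) / ln(dT1/dT2)
= (12.9 - 49.2) / ln(12.9 / 49.2) = -36.3 / -1.33867 = 27.12

27.12 degC


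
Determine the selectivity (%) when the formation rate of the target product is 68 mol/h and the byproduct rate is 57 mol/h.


Selectivity = desired / (desired + undesired) * 100
Total products = 68 + 57 = 125 mol/h
S = 68 / 125 * 100
= 0.5440 * 100
= 54.40 %

54.40 %


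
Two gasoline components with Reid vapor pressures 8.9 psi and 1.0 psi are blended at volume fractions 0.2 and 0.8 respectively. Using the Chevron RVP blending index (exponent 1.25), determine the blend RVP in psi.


Chevron index: RVP_blend = (sum xi*RVPi^1.25)^(1/1.25)
RVP^1.25 terms: 0.2 * 8.9^1.25 + 0.8 * 1.0^1.25 = 3.87445
RVP_blend = 3.87445^(1/1.25) = 2.955

2.955 psi


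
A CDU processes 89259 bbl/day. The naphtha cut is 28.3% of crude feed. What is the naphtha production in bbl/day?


Crude throughput = 89259 bbl/day
Fraction yield = 28.3%
yield = throughput * fraction / 100
yield = 89259 * 28.3 / 100 = 25260.297

25260.297 bbl/day


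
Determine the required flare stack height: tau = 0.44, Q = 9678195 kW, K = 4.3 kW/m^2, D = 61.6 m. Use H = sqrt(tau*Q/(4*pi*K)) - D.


tau*Q/(4*pi*K) = 0.44 * 9678195 / (4 * pi * 4.3) = 78807.7
sqrt(78807.7) = 280.727
H = 280.727 - 61.6 = 219.1

219.1 m


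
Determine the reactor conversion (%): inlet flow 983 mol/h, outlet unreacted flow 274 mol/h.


X = (F_in - F_out) / F_in * 100
Moles reacted = 983 - 274 = 709
X = 709 / 983 * 100
= 0.7213 * 100
= 72.13 %

72.13 %


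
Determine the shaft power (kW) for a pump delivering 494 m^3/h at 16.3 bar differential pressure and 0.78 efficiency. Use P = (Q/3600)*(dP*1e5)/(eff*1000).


Q = 494 / 3600 = 0.137222 m^3/s
P = 0.137222 * (16.3 * 1e5) / 0.78 / 1000 = 286.8

286.8 kW


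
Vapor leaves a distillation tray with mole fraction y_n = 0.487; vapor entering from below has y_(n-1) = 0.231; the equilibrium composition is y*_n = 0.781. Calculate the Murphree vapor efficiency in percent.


Murphree vapor efficiency: EMV = (y_n - y_(n-1)) / (y*_n - y_(n-1)) * 100
EMV = (0.487 - 0.231) / (0.781 - 0.231) * 100 = 0.256 / 0.55 * 100 = 46.55

46.55 %


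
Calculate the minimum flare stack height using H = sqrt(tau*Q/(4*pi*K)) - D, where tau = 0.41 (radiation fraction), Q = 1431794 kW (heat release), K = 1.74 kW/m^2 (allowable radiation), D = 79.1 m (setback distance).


tau*Q/(4*pi*K) = 0.41 * 1431794 / (4 * pi * 1.74) = 26847.6
sqrt(26847.6) = 163.852
H = 163.852 - 79.1 = 84.75

84.75 m


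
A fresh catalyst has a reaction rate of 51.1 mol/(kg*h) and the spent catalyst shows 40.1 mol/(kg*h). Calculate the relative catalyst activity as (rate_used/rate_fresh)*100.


Activity (%) = (rate_used / rate_fresh) * 100
rate_used = 40.1, rate_fresh = 51.1
= (40.1 / 51.1) * 100
= 0.7847 * 100 = 78.47

78.47 %


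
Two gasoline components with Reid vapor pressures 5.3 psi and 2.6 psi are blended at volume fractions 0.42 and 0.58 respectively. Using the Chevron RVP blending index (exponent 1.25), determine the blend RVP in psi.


Chevron index: RVP_blend = (sum xi*RVPi^1.25)^(1/1.25)
RVP^1.25 terms: 0.42 * 5.3^1.25 + 0.58 * 2.6^1.25 = 5.29238
RVP_blend = 5.29238^(1/1.25) = 3.792

3.792 psi


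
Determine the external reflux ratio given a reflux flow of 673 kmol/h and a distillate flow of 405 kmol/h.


Reflux ratio definition: R = L / D (liquid returned / distillate withdrawn)
L = 673 kmol/h, D = 405 kmol/h
R = 673 / 405 = 1.662

1.662


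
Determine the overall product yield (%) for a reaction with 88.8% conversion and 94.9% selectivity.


Overall yield = conversion (%) * selectivity (%) / 100
Conversion = 88.8%, Selectivity = 94.9%
Y = 88.8 * 94.9 / 100
= 84.2712 %

84.2712 %


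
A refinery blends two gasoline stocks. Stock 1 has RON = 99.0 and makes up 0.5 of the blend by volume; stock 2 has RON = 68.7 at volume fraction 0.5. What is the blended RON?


Linear blending: RON_blend = sum(vi * RONi)
Contribution 1: 0.5 * 99.0 = 49.5
Contribution 2: 0.5 * 68.7 = 34.35
RON_blend = 49.5 + 34.35 = 83.85

83.85


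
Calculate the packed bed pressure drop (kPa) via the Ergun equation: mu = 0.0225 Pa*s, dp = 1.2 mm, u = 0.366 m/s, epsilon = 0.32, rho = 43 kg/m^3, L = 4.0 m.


dp = 1.2 mm = 0.0012 m
Viscous term = 150*0.0225*0.366*(1-0.32)^2 / (0.0012^2*0.32^3) = 12104900
Inertial term = 1.75*43*0.366^2*(1-0.32) / (0.0012*0.32^3) = 174320
dP/L = 12104900 + 174320 = 12279200 Pa/m
dP = 12279200 * 4.0 / 1000 = 49120 kPa

49120 kPa


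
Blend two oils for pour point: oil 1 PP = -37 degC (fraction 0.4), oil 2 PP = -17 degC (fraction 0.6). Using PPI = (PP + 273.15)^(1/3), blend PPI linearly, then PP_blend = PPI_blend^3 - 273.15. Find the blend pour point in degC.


PPI_1 = (-37 + 273.15)^(1/3) = 6.181056
PPI_2 = (-17 + 273.15)^(1/3) = 6.350844
PPI_blend = 0.4 * 6.181056 + 0.6 * 6.350844 = 6.282929
PP_blend = 6.282929^3 - 273.15 = 248.0199 - 273.15 = -25.13

-25.13 degC


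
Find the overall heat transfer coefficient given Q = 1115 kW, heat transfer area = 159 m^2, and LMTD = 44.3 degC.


From Q = U*A*LMTD, U = Q / (A * LMTD)
U = 1115 / (159 * 44.3) = 1115 / 7043.7 = 0.1583

0.1583 kW/(m^2*K)


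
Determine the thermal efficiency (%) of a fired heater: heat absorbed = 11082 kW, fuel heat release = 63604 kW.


Furnace efficiency = Q_absorbed / Q_fuel * 100
= 11082 / 63604 * 100 = 17.42

17.42 %


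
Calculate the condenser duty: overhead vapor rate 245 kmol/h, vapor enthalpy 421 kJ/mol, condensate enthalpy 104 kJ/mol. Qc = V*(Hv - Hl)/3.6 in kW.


Qc = 245 * (421 - 104) / 3.6 = 245 * 317 / 3.6 = 21570

21570 kW


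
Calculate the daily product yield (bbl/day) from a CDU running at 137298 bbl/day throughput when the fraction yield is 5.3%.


Crude throughput = 137298 bbl/day
Fraction yield = 5.3%
yield = throughput * fraction / 100
yield = 137298 * 5.3 / 100 = 7276.794

7276.794 bbl/day


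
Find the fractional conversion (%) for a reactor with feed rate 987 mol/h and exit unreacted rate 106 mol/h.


X = (F_in - F_out) / F_in * 100
Moles reacted = 987 - 106 = 881
X = 881 / 987 * 100
= 0.8926 * 100
= 89.26 %

89.26 %


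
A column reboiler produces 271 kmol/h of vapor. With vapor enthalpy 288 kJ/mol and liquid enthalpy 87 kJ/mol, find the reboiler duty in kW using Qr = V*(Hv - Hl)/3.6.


Qr = 271 * (288 - 87) / 3.6 = 271 * 201 / 3.6 = 15130

15130 kW


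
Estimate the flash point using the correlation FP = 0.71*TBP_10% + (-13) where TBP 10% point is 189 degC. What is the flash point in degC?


FP = 0.71 * 189 + (-13) = 121.19

121.19 degC


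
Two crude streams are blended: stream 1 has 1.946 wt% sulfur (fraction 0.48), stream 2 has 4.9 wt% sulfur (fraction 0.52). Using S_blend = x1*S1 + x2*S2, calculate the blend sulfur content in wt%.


Linear sulfur blending: S_blend = x1*S1 + x2*S2
Contribution 1: 0.48 * 1.946 = 0.93408 wt%
Contribution 2: 0.52 * 4.9 = 2.548 wt%
S_blend = 0.93408 + 2.548 = 3.48208

3.48208 wt%


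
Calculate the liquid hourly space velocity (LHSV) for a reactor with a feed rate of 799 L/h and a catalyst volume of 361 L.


LHSV = volumetric feed rate / catalyst volume
= 799 L/h / 361 L
= 2.213 h^-1

2.213 h^-1


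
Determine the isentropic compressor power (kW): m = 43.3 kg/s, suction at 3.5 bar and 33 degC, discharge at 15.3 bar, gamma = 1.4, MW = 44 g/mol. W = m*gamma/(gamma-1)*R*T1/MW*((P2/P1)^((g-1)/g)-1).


Isentropic work: W = m*(gamma/(gamma-1))*(R*T1/MW)*((P2/P1)^((gamma-1)/gamma) - 1)
T1 = 33 + 273.15 = 306.15 K
Pressure ratio = 15.3 / 3.5 = 4.37143
Exponent = (1.4 - 1)/1.4 = 0.285714
(P2/P1)^exp - 1 = 4.37143^0.285714 - 1 = 0.524176
W = 43.3 * 1.4 / 0.4 * 8.314 * 306.15 / 44 * 0.524176 = 4595

4595 kW


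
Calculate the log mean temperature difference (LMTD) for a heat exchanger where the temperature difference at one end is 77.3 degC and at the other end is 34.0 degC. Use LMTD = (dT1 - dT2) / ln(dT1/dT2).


LMTD = (dT1 - dT2) / ln(dT1/dT2)
= (77.3 - 34.0) / ln(77.3 / 34.0) = 43.3 / 0.821333 = 52.72

52.72 degC


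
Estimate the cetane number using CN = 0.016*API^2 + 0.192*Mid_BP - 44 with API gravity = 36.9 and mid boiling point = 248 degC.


CN = 0.016 * 36.9^2 + 0.192 * 248 - 44
CN = 21.78576 + 47.616 - 44 = 25.40176

25.40176


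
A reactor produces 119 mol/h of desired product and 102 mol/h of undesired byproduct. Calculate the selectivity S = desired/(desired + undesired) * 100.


Selectivity = desired / (desired + undesired) * 100
Total products = 119 + 102 = 221 mol/h
S = 119 / 221 * 100
= 0.5385 * 100
= 53.85 %

53.85 %


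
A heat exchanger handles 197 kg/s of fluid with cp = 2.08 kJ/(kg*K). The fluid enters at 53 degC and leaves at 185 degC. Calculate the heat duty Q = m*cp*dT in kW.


Q = m_dot * cp * delta_T
delta_T = 185 - 53 = 132 K
Q = 197 * 2.08 * 132
= 409.76 * 132
= 54088.32 kW

54088.32 kW


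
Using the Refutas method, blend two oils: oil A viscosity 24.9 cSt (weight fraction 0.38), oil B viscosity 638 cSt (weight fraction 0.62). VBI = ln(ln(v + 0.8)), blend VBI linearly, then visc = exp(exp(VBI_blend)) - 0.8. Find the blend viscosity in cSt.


Refutas method: VBN_i = 14.534*ln(ln(visc_i + 0.8)) + 10.975, blended linearly by mass fraction; since VBN is linear in VBI_i = ln(ln(visc_i + 0.8)) and the fractions sum to 1, blend VBI directly: visc = exp(exp(VBI_blend)) - 0.8
VBI_1 = ln(ln(24.9 + 0.8)) = 1.17757
VBI_2 = ln(ln(638 + 0.8)) = 1.86557
VBI_blend = 0.38 * 1.17757 + 0.62 * 1.86557 = 1.60413
visc_blend = exp(exp(1.60413)) - 0.8 = 143.7

143.7 cSt


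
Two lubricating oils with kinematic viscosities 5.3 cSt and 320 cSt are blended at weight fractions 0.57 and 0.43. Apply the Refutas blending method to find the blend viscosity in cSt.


Refutas method: VBN_i = 14.534*ln(ln(visc_i + 0.8)) + 10.975, blended linearly by mass fraction; since VBN is linear in VBI_i = ln(ln(visc_i + 0.8)) and the fractions sum to 1, blend VBI directly: visc = exp(exp(VBI_blend)) - 0.8
VBI_1 = ln(ln(5.3 + 0.8)) = 0.592381
VBI_2 = ln(ln(320 + 0.8)) = 1.75281
VBI_blend = 0.57 * 0.592381 + 0.43 * 1.75281 = 1.09137
visc_blend = exp(exp(1.09137)) - 0.8 = 18.86

18.86 cSt


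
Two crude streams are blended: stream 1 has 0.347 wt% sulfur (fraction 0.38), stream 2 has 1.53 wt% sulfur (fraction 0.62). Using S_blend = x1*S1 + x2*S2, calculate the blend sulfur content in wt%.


Linear sulfur blending: S_blend = x1*S1 + x2*S2
Contribution 1: 0.38 * 0.347 = 0.13186 wt%
Contribution 2: 0.62 * 1.53 = 0.9486 wt%
S_blend = 0.13186 + 0.9486 = 1.08046

1.08046 wt%


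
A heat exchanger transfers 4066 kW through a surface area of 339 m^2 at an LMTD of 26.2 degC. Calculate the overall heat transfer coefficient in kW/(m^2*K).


From Q = U*A*LMTD, U = Q / (A * LMTD)
U = 4066 / (339 * 26.2) = 4066 / 8881.8 = 0.4578

0.4578 kW/(m^2*K)


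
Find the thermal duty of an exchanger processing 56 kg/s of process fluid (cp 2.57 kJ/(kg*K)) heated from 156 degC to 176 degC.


Q = m_dot * cp * delta_T
delta_T = 176 - 156 = 20 K
Q = 56 * 2.57 * 20
= 143.92 * 20
= 2878.4 kW

2878.4 kW


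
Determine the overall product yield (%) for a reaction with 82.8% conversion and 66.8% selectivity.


Overall yield = conversion (%) * selectivity (%) / 100
Conversion = 82.8%, Selectivity = 66.8%
Y = 82.8 * 66.8 / 100
= 55.3104 %

55.3104 %


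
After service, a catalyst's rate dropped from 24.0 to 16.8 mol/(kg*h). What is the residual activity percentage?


Activity (%) = (rate_used / rate_fresh) * 100
rate_used = 16.8, rate_fresh = 24.0
= (16.8 / 24.0) * 100
= 0.7000 * 100 = 70.00

70.00 %


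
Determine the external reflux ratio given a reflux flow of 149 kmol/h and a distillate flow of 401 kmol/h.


Reflux ratio definition: R = L / D (liquid returned / distillate withdrawn)
L = 149 kmol/h, D = 401 kmol/h
R = 149 / 401 = 0.3716

0.3716


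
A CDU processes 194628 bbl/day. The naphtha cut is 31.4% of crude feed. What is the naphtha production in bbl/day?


Crude throughput = 194628 bbl/day
Fraction yield = 31.4%
yield = throughput * fraction / 100
yield = 194628 * 31.4 / 100 = 61113.192

61113.192 bbl/day


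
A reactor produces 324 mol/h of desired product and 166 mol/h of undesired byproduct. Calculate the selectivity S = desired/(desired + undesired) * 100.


Selectivity = desired / (desired + undesired) * 100
Total products = 324 + 166 = 490 mol/h
S = 324 / 490 * 100
= 0.6612 * 100
= 66.12 %

66.12 %


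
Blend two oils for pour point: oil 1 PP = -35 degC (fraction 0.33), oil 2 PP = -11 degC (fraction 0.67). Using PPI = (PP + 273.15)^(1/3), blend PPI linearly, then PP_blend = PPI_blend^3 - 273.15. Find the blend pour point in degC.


PPI_1 = (-35 + 273.15)^(1/3) = 6.198456
PPI_2 = (-11 + 273.15)^(1/3) = 6.400049
PPI_blend = 0.33 * 6.198456 + 0.67 * 6.400049 = 6.333523
PP_blend = 6.333523^3 - 273.15 = 254.0599 - 273.15 = -19.09

-19.09 degC


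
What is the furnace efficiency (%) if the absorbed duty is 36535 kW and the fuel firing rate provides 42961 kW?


Furnace efficiency = Q_absorbed / Q_fuel * 100
= 36535 / 42961 * 100 = 85.04

85.04 %


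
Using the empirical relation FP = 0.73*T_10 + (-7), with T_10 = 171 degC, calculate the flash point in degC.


FP = 0.73 * 171 + (-7) = 117.83

117.83 degC


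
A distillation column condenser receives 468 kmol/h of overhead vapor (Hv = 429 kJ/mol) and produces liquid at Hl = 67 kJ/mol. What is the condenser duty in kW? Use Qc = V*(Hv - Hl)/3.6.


Qc = 468 * (429 - 67) / 3.6 = 468 * 362 / 3.6 = 47060

47060 kW


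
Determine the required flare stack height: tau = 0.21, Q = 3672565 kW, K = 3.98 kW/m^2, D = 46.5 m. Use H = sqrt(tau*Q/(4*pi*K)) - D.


tau*Q/(4*pi*K) = 0.21 * 3672565 / (4 * pi * 3.98) = 15420.4
sqrt(15420.4) = 124.179
H = 124.179 - 46.5 = 77.68

77.68 m


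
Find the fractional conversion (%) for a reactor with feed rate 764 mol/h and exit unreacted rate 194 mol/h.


X = (F_in - F_out) / F_in * 100
Moles reacted = 764 - 194 = 570
X = 570 / 764 * 100
= 0.7461 * 100
= 74.61 %

74.61 %


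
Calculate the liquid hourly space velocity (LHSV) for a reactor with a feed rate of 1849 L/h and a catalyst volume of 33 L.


LHSV = volumetric feed rate / catalyst volume
= 1849 L/h / 33 L
= 56.03 h^-1

56.03 h^-1


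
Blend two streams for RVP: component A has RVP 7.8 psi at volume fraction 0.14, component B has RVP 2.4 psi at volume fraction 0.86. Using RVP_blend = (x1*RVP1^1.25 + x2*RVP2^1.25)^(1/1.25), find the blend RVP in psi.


Chevron index: RVP_blend = (sum xi*RVPi^1.25)^(1/1.25)
RVP^1.25 terms: 0.14 * 7.8^1.25 + 0.86 * 2.4^1.25 = 4.39392
RVP_blend = 4.39392^(1/1.25) = 3.268

3.268 psi


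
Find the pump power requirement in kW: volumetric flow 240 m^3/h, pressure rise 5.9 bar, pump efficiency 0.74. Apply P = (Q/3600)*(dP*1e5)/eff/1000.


Q = 240 / 3600 = 0.0666667 m^3/s
P = 0.0666667 * (5.9 * 1e5) / 0.74 / 1000 = 53.15

53.15 kW


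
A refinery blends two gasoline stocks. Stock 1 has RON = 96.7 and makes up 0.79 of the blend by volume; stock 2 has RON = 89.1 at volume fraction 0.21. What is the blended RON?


Linear blending: RON_blend = sum(vi * RONi)
Contribution 1: 0.79 * 96.7 = 76.393
Contribution 2: 0.21 * 89.1 = 18.711
RON_blend = 76.393 + 18.711 = 95.104

95.104


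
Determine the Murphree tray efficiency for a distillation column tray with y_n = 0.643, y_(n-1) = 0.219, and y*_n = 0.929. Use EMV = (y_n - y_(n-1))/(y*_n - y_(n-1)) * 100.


Murphree vapor efficiency: EMV = (y_n - y_(n-1)) / (y*_n - y_(n-1)) * 100
EMV = (0.643 - 0.219) / (0.929 - 0.219) * 100 = 0.424 / 0.71 * 100 = 59.72

59.72 %


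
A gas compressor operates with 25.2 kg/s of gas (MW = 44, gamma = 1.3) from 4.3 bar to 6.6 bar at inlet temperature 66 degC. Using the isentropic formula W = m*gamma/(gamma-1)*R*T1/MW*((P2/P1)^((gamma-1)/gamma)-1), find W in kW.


Isentropic work: W = m*(gamma/(gamma-1))*(R*T1/MW)*((P2/P1)^((gamma-1)/gamma) - 1)
T1 = 66 + 273.15 = 339.15 K
Pressure ratio = 6.6 / 4.3 = 1.53488
Exponent = (1.3 - 1)/1.3 = 0.230769
(P2/P1)^exp - 1 = 1.53488^0.230769 - 1 = 0.103927
W = 25.2 * 1.3 / 0.3 * 8.314 * 339.15 / 44 * 0.103927 = 727.3

727.3 kW


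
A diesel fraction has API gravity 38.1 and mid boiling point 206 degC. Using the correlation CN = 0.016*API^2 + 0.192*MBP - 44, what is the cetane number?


CN = 0.016 * 38.1^2 + 0.192 * 206 - 44
CN = 23.22576 + 39.552 - 44 = 18.77776

18.77776


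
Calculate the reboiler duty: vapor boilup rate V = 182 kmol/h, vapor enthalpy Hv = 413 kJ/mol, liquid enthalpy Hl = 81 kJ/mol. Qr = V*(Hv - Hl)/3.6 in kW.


Qr = 182 * (413 - 81) / 3.6 = 182 * 332 / 3.6 = 16780

16780 kW


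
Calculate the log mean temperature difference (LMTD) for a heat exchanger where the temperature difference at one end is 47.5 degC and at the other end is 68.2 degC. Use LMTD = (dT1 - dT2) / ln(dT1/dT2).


LMTD = (dT1 - dT2) / ln(dT1/dT2)
= (47.5 - 68.2) / ln(47.5 / 68.2) = -20.7 / -0.361715 = 57.23

57.23 degC


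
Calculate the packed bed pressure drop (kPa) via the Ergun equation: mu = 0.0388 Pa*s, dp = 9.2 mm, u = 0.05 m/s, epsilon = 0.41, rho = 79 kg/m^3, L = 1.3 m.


dp = 9.2 mm = 0.0092 m
Viscous term = 150*0.0388*0.05*(1-0.41)^2 / (0.0092^2*0.41^3) = 17364.8
Inertial term = 1.75*79*0.05^2*(1-0.41) / (0.0092*0.41^3) = 321.601
dP/L = 17364.8 + 321.601 = 17686.4 Pa/m
dP = 17686.4 * 1.3 / 1000 = 22.99 kPa

22.99 kPa


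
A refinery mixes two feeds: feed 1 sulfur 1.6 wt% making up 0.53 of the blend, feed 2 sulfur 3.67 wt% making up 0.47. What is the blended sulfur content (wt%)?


Linear sulfur blending: S_blend = x1*S1 + x2*S2
Contribution 1: 0.53 * 1.6 = 0.848 wt%
Contribution 2: 0.47 * 3.67 = 1.7249 wt%
S_blend = 0.848 + 1.7249 = 2.5729

2.5729 wt%


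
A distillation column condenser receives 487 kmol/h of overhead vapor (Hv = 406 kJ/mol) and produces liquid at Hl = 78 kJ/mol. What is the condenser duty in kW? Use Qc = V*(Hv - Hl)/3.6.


Qc = 487 * (406 - 78) / 3.6 = 487 * 328 / 3.6 = 44370

44370 kW
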